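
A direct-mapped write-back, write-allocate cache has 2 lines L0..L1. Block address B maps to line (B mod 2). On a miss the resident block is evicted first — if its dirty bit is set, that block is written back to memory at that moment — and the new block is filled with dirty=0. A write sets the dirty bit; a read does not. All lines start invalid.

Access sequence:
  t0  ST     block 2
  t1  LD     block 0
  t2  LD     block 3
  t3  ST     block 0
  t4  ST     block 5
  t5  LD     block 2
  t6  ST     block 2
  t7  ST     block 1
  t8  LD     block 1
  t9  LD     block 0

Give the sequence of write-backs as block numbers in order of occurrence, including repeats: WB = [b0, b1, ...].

0: W B2 -> L0 miss  d=D]
1: R B0 -> L0 miss wb->B2  d=-]
2: R B3 -> L1 miss  d=-]
3: W B0 -> L0 hit  d=D]
4: W B5 -> L1 miss  d=D]
5: R B2 -> L0 miss wb->B0  d=-]
6: W B2 -> L0 hit  d=D]
7: W B1 -> L1 miss wb->B5  d=D]
8: R B1 -> L1 hit  d=D]
9: R B0 -> L0 miss wb->B2  d=-]

WB = [2, 0, 5, 2]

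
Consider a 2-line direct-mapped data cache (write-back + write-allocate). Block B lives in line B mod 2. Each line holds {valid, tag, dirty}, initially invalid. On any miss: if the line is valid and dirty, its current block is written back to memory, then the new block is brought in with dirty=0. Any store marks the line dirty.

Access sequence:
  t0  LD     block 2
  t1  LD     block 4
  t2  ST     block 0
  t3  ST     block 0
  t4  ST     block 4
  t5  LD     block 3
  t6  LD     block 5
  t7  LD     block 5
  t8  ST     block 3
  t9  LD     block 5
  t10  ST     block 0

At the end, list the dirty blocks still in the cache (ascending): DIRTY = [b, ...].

DIRTY = [0]

  0 | R B2 → L0 miss [-]
  1 | R B4 → L0 miss [-]
  2 | W B0 → L0 miss [D]
  3 | W B0 → L0 hit [D]
  4 | W B4 → L0 miss wb→B0 [D]
  5 | R B3 → L1 miss [-]
  6 | R B5 → L1 miss [-]
  7 | R B5 → L1 hit [-]
  8 | W B3 → L1 miss [D]
  9 | R B5 → L1 miss wb→B3 [-]
  10 | W B0 → L0 miss wb→B4 [D]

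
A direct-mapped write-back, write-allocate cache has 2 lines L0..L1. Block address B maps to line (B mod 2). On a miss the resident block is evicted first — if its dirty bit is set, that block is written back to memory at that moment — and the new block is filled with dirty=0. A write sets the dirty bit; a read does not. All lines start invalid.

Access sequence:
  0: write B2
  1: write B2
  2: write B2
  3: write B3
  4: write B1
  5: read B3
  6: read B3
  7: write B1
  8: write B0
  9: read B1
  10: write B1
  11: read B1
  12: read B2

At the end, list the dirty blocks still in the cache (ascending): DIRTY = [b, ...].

DIRTY = [1]

  0 | W B2 → L0 miss [D]
  1 | W B2 → L0 hit [D]
  2 | W B2 → L0 hit [D]
  3 | W B3 → L1 miss [D]
  4 | W B1 → L1 miss wb→B3 [D]
  5 | R B3 → L1 miss wb→B1 [-]
  6 | R B3 → L1 hit [-]
  7 | W B1 → L1 miss [D]
  8 | W B0 → L0 miss wb→B2 [D]
  9 | R B1 → L1 hit [D]
  10 | W B1 → L1 hit [D]
  11 | R B1 → L1 hit [D]
  12 | R B2 → L0 miss wb→B0 [-]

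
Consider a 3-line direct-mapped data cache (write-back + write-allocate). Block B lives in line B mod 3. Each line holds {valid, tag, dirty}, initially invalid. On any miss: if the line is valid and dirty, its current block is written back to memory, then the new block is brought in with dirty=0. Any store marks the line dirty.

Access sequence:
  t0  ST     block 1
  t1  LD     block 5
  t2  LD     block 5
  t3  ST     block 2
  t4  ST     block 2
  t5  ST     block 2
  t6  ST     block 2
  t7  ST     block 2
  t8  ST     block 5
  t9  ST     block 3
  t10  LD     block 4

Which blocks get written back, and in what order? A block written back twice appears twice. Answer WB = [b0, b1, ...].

0: W B1 -> L1 miss  d=D]
1: R B5 -> L2 miss  d=-]
2: R B5 -> L2 hit  d=-]
3: W B2 -> L2 miss  d=D]
4: W B2 -> L2 hit  d=D]
5: W B2 -> L2 hit  d=D]
6: W B2 -> L2 hit  d=D]
7: W B2 -> L2 hit  d=D]
8: W B5 -> L2 miss wb->B2  d=D]
9: W B3 -> L0 miss  d=D]
10: R B4 -> L1 miss wb->B1  d=-]

WB = [2, 1]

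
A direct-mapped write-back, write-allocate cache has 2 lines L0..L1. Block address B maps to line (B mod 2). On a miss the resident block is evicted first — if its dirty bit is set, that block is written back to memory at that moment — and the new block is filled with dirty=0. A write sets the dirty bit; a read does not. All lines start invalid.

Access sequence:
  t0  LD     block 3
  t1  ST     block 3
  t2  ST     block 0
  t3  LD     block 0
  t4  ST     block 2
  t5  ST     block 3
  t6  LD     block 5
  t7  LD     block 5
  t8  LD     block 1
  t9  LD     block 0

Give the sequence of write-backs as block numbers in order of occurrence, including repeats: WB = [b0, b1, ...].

0: R B3 → L1 miss [-]
1: W B3 → L1 hit [D]
2: W B0 → L0 miss [D]
3: R B0 → L0 hit [D]
4: W B2 → L0 miss wb→B0 [D]
5: W B3 → L1 hit [D]
6: R B5 → L1 miss wb→B3 [-]
7: R B5 → L1 hit [-]
8: R B1 → L1 miss [-]
9: R B0 → L0 miss wb→B2 [-]

WB = [0, 3, 2]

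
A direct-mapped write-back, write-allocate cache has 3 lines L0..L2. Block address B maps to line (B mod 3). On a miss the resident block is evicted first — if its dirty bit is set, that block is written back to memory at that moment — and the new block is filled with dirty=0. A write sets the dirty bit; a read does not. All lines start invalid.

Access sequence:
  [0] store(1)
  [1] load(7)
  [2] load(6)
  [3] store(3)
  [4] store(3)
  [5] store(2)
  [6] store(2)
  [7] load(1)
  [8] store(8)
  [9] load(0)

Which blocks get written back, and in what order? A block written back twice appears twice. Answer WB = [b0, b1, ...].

WB = [1, 2, 3]

  0 | W B1 → L1 miss [D]
  1 | R B7 → L1 miss wb→B1 [-]
  2 | R B6 → L0 miss [-]
  3 | W B3 → L0 miss [D]
  4 | W B3 → L0 hit [D]
  5 | W B2 → L2 miss [D]
  6 | W B2 → L2 hit [D]
  7 | R B1 → L1 miss [-]
  8 | W B8 → L2 miss wb→B2 [D]
  9 | R B0 → L0 miss wb→B3 [-]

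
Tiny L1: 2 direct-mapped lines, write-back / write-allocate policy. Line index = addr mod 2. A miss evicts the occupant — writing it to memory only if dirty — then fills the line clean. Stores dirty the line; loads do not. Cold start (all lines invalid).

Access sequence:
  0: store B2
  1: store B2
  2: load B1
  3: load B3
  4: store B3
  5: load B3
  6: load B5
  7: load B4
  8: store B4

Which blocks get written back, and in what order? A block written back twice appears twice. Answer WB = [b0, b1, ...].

WB = [3, 2]

0: W B2 → L0 miss [D]
1: W B2 → L0 hit [D]
2: R B1 → L1 miss [-]
3: R B3 → L1 miss [-]
4: W B3 → L1 hit [D]
5: R B3 → L1 hit [D]
6: R B5 → L1 miss wb→B3 [-]
7: R B4 → L0 miss wb→B2 [-]
8: W B4 → L0 hit [D]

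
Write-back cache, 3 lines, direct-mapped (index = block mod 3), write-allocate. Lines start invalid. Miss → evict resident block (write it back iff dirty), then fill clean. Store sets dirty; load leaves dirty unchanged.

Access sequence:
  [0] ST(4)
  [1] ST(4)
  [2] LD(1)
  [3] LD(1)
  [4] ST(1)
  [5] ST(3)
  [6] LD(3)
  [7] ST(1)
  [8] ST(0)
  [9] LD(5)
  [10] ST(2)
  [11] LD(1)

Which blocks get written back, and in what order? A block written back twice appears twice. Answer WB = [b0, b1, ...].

  0 | W B4 → L1 miss [D]
  1 | W B4 → L1 hit [D]
  2 | R B1 → L1 miss wb→B4 [-]
  3 | R B1 → L1 hit [-]
  4 | W B1 → L1 hit [D]
  5 | W B3 → L0 miss [D]
  6 | R B3 → L0 hit [D]
  7 | W B1 → L1 hit [D]
  8 | W B0 → L0 miss wb→B3 [D]
  9 | R B5 → L2 miss [-]
  10 | W B2 → L2 miss [D]
  11 | R B1 → L1 hit [D]

WB = [4, 3]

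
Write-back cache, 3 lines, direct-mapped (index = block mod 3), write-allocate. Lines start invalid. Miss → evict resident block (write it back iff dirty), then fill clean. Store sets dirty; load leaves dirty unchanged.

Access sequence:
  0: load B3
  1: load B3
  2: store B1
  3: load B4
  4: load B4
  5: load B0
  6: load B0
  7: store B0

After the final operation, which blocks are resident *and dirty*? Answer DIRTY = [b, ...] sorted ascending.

0: R B3 → L0 miss [-]
1: R B3 → L0 hit [-]
2: W B1 → L1 miss [D]
3: R B4 → L1 miss wb→B1 [-]
4: R B4 → L1 hit [-]
5: R B0 → L0 miss [-]
6: R B0 → L0 hit [-]
7: W B0 → L0 hit [D]

DIRTY = [0]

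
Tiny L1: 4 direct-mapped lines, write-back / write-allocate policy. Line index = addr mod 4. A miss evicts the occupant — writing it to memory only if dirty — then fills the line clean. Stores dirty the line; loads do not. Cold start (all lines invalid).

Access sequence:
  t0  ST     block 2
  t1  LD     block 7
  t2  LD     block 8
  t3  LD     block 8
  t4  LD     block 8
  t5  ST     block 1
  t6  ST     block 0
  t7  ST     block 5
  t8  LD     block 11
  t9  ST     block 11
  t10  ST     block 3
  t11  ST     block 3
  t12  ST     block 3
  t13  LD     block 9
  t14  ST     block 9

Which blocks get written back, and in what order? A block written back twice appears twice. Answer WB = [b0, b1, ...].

0: W B2 → L2 miss [D]
1: R B7 → L3 miss [-]
2: R B8 → L0 miss [-]
3: R B8 → L0 hit [-]
4: R B8 → L0 hit [-]
5: W B1 → L1 miss [D]
6: W B0 → L0 miss [D]
7: W B5 → L1 miss wb→B1 [D]
8: R B11 → L3 miss [-]
9: W B11 → L3 hit [D]
10: W B3 → L3 miss wb→B11 [D]
11: W B3 → L3 hit [D]
12: W B3 → L3 hit [D]
13: R B9 → L1 miss wb→B5 [-]
14: W B9 → L1 hit [D]

WB = [1, 11, 5]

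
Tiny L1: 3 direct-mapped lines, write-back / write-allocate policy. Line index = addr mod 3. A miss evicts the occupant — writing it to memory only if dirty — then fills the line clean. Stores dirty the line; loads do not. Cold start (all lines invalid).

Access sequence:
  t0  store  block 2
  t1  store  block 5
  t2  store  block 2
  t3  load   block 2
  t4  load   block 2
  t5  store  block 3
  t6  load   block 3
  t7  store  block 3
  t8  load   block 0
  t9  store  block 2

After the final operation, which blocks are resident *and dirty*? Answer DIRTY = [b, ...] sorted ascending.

0: W B2 → L2 miss [D]
1: W B5 → L2 miss wb→B2 [D]
2: W B2 → L2 miss wb→B5 [D]
3: R B2 → L2 hit [D]
4: R B2 → L2 hit [D]
5: W B3 → L0 miss [D]
6: R B3 → L0 hit [D]
7: W B3 → L0 hit [D]
8: R B0 → L0 miss wb→B3 [-]
9: W B2 → L2 hit [D]

DIRTY = [2]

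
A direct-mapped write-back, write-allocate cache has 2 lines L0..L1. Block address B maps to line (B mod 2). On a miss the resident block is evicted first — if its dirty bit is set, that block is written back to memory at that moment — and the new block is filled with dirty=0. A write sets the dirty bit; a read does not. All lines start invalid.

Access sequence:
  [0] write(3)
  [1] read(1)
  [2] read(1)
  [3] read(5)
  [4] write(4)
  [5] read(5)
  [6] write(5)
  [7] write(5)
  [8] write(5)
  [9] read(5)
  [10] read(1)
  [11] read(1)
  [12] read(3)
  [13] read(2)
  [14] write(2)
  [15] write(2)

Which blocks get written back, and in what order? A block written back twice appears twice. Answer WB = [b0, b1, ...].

WB = [3, 5, 4]

  0 | W B3 → L1 miss [D]
  1 | R B1 → L1 miss wb→B3 [-]
  2 | R B1 → L1 hit [-]
  3 | R B5 → L1 miss [-]
  4 | W B4 → L0 miss [D]
  5 | R B5 → L1 hit [-]
  6 | W B5 → L1 hit [D]
  7 | W B5 → L1 hit [D]
  8 | W B5 → L1 hit [D]
  9 | R B5 → L1 hit [D]
  10 | R B1 → L1 miss wb→B5 [-]
  11 | R B1 → L1 hit [-]
  12 | R B3 → L1 miss [-]
  13 | R B2 → L0 miss wb→B4 [-]
  14 | W B2 → L0 hit [D]
  15 | W B2 → L0 hit [D]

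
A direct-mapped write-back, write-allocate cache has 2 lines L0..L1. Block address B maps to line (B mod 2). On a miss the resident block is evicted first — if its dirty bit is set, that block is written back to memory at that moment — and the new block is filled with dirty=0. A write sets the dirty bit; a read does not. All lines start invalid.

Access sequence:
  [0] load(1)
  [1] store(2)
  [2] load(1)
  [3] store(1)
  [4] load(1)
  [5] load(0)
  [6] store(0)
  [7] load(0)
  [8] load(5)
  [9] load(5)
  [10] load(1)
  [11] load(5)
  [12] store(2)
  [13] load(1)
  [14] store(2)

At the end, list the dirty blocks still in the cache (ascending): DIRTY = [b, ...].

DIRTY = [2]

  0 | R B1 → L1 miss [-]
  1 | W B2 → L0 miss [D]
  2 | R B1 → L1 hit [-]
  3 | W B1 → L1 hit [D]
  4 | R B1 → L1 hit [D]
  5 | R B0 → L0 miss wb→B2 [-]
  6 | W B0 → L0 hit [D]
  7 | R B0 → L0 hit [D]
  8 | R B5 → L1 miss wb→B1 [-]
  9 | R B5 → L1 hit [-]
  10 | R B1 → L1 miss [-]
  11 | R B5 → L1 miss [-]
  12 | W B2 → L0 miss wb→B0 [D]
  13 | R B1 → L1 miss [-]
  14 | W B2 → L0 hit [D]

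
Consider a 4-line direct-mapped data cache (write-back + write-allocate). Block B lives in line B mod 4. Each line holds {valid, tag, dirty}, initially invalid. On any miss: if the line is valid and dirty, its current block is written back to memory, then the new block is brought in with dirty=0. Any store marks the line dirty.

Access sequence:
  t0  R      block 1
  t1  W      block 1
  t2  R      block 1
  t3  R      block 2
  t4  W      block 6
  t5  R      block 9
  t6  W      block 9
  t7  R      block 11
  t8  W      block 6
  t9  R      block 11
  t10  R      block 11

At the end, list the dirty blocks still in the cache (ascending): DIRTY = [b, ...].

DIRTY = [6, 9]

0: R B1 → L1 miss [-]
1: W B1 → L1 hit [D]
2: R B1 → L1 hit [D]
3: R B2 → L2 miss [-]
4: W B6 → L2 miss [D]
5: R B9 → L1 miss wb→B1 [-]
6: W B9 → L1 hit [D]
7: R B11 → L3 miss [-]
8: W B6 → L2 hit [D]
9: R B11 → L3 hit [-]
10: R B11 → L3 hit [-]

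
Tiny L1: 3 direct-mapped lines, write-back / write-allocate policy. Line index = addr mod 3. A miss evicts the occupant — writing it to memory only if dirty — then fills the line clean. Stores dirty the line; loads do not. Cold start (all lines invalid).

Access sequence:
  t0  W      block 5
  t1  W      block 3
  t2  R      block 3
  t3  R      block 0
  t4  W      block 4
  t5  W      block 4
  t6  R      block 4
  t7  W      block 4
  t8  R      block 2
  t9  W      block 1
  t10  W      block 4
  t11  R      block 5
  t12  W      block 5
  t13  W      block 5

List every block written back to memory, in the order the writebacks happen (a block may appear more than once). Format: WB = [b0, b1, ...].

  0 | W B5 → L2 miss [D]
  1 | W B3 → L0 miss [D]
  2 | R B3 → L0 hit [D]
  3 | R B0 → L0 miss wb→B3 [-]
  4 | W B4 → L1 miss [D]
  5 | W B4 → L1 hit [D]
  6 | R B4 → L1 hit [D]
  7 | W B4 → L1 hit [D]
  8 | R B2 → L2 miss wb→B5 [-]
  9 | W B1 → L1 miss wb→B4 [D]
  10 | W B4 → L1 miss wb→B1 [D]
  11 | R B5 → L2 miss [-]
  12 | W B5 → L2 hit [D]
  13 | W B5 → L2 hit [D]

WB = [3, 5, 4, 1]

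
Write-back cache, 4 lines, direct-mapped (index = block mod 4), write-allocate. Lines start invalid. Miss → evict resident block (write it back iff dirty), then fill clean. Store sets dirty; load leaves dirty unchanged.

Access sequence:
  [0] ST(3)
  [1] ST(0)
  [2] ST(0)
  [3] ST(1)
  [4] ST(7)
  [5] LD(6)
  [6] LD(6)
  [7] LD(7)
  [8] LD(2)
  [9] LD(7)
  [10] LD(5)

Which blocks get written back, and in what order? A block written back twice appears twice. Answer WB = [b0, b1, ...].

  0 | W B3 → L3 miss [D]
  1 | W B0 → L0 miss [D]
  2 | W B0 → L0 hit [D]
  3 | W B1 → L1 miss [D]
  4 | W B7 → L3 miss wb→B3 [D]
  5 | R B6 → L2 miss [-]
  6 | R B6 → L2 hit [-]
  7 | R B7 → L3 hit [D]
  8 | R B2 → L2 miss [-]
  9 | R B7 → L3 hit [D]
  10 | R B5 → L1 miss wb→B1 [-]

WB = [3, 1]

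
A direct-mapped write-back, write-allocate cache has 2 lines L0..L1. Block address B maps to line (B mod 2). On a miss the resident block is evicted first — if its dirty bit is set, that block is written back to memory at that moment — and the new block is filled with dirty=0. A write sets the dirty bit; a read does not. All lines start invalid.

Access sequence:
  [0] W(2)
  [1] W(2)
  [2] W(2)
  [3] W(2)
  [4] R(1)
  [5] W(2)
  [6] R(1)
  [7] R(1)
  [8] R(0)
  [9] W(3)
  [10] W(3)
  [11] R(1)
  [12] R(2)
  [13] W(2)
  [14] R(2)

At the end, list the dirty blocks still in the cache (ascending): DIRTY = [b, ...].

0: W B2 → L0 miss [D]
1: W B2 → L0 hit [D]
2: W B2 → L0 hit [D]
3: W B2 → L0 hit [D]
4: R B1 → L1 miss [-]
5: W B2 → L0 hit [D]
6: R B1 → L1 hit [-]
7: R B1 → L1 hit [-]
8: R B0 → L0 miss wb→B2 [-]
9: W B3 → L1 miss [D]
10: W B3 → L1 hit [D]
11: R B1 → L1 miss wb→B3 [-]
12: R B2 → L0 miss [-]
13: W B2 → L0 hit [D]
14: R B2 → L0 hit [D]

DIRTY = [2]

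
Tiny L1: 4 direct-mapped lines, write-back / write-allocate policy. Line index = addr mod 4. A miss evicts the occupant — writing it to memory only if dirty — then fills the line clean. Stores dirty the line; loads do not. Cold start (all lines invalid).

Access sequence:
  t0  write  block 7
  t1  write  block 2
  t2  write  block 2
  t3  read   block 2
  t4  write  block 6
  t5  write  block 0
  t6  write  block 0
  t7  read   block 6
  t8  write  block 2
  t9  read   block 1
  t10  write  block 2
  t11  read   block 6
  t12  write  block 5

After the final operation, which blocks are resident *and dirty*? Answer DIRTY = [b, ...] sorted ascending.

0: W B7 -> L3 miss  d=D]
1: W B2 -> L2 miss  d=D]
2: W B2 -> L2 hit  d=D]
3: R B2 -> L2 hit  d=D]
4: W B6 -> L2 miss wb->B2  d=D]
5: W B0 -> L0 miss  d=D]
6: W B0 -> L0 hit  d=D]
7: R B6 -> L2 hit  d=D]
8: W B2 -> L2 miss wb->B6  d=D]
9: R B1 -> L1 miss  d=-]
10: W B2 -> L2 hit  d=D]
11: R B6 -> L2 miss wb->B2  d=-]
12: W B5 -> L1 miss  d=D]

DIRTY = [0, 5, 7]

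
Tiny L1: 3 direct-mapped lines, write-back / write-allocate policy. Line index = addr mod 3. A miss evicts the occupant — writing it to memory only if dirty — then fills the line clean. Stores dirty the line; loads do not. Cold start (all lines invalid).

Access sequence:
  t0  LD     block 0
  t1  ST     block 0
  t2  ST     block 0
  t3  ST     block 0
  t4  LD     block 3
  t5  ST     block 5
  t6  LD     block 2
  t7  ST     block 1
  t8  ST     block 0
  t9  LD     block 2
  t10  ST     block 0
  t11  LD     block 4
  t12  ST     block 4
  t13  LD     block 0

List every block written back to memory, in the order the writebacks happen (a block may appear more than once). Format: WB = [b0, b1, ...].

WB = [0, 5, 1]

0: R B0 -> L0 miss  d=-]
1: W B0 -> L0 hit  d=D]
2: W B0 -> L0 hit  d=D]
3: W B0 -> L0 hit  d=D]
4: R B3 -> L0 miss wb->B0  d=-]
5: W B5 -> L2 miss  d=D]
6: R B2 -> L2 miss wb->B5  d=-]
7: W B1 -> L1 miss  d=D]
8: W B0 -> L0 miss  d=D]
9: R B2 -> L2 hit  d=-]
10: W B0 -> L0 hit  d=D]
11: R B4 -> L1 miss wb->B1  d=-]
12: W B4 -> L1 hit  d=D]
13: R B0 -> L0 hit  d=D]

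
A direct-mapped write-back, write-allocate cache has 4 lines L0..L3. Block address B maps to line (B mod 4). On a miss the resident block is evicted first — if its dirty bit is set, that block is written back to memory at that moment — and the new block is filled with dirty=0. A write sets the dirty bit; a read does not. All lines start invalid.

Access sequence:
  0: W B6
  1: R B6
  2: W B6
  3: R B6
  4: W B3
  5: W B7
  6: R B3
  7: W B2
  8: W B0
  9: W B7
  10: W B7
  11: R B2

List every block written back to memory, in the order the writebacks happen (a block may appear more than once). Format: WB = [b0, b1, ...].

0: W B6 → L2 miss [D]
1: R B6 → L2 hit [D]
2: W B6 → L2 hit [D]
3: R B6 → L2 hit [D]
4: W B3 → L3 miss [D]
5: W B7 → L3 miss wb→B3 [D]
6: R B3 → L3 miss wb→B7 [-]
7: W B2 → L2 miss wb→B6 [D]
8: W B0 → L0 miss [D]
9: W B7 → L3 miss [D]
10: W B7 → L3 hit [D]
11: R B2 → L2 hit [D]

WB = [3, 7, 6]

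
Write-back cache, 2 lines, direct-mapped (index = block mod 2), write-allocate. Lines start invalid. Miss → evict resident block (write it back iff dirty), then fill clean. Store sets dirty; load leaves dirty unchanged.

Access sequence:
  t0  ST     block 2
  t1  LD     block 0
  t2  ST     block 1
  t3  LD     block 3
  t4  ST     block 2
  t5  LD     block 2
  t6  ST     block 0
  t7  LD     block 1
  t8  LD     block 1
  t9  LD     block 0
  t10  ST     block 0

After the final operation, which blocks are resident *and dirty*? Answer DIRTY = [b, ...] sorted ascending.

0: W B2 → L0 miss [D]
1: R B0 → L0 miss wb→B2 [-]
2: W B1 → L1 miss [D]
3: R B3 → L1 miss wb→B1 [-]
4: W B2 → L0 miss [D]
5: R B2 → L0 hit [D]
6: W B0 → L0 miss wb→B2 [D]
7: R B1 → L1 miss [-]
8: R B1 → L1 hit [-]
9: R B0 → L0 hit [D]
10: W B0 → L0 hit [D]

DIRTY = [0]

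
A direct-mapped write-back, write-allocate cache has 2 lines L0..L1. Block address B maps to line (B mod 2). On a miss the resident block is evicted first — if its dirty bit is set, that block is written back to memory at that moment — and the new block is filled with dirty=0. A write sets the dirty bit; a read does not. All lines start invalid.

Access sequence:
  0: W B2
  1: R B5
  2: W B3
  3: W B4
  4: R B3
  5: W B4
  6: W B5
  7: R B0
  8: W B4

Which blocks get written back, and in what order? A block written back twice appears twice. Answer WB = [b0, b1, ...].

  0 | W B2 → L0 miss [D]
  1 | R B5 → L1 miss [-]
  2 | W B3 → L1 miss [D]
  3 | W B4 → L0 miss wb→B2 [D]
  4 | R B3 → L1 hit [D]
  5 | W B4 → L0 hit [D]
  6 | W B5 → L1 miss wb→B3 [D]
  7 | R B0 → L0 miss wb→B4 [-]
  8 | W B4 → L0 miss [D]

WB = [2, 3, 4]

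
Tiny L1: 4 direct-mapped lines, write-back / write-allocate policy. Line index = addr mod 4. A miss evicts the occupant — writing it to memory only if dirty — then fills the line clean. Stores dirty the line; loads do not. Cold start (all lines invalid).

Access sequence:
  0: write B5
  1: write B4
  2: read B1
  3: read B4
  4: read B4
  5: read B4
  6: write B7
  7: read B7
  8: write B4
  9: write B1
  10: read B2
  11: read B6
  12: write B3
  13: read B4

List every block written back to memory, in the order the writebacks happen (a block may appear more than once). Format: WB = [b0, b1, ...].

WB = [5, 7]

  0 | W B5 → L1 miss [D]
  1 | W B4 → L0 miss [D]
  2 | R B1 → L1 miss wb→B5 [-]
  3 | R B4 → L0 hit [D]
  4 | R B4 → L0 hit [D]
  5 | R B4 → L0 hit [D]
  6 | W B7 → L3 miss [D]
  7 | R B7 → L3 hit [D]
  8 | W B4 → L0 hit [D]
  9 | W B1 → L1 hit [D]
  10 | R B2 → L2 miss [-]
  11 | R B6 → L2 miss [-]
  12 | W B3 → L3 miss wb→B7 [D]
  13 | R B4 → L0 hit [D]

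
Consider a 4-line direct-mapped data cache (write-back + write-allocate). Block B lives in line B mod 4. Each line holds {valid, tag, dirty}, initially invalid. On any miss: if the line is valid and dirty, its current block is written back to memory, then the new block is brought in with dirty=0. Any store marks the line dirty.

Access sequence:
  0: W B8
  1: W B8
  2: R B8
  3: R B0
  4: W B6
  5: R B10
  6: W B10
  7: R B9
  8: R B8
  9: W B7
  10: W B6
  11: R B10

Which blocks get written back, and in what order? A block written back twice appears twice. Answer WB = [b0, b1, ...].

WB = [8, 6, 10, 6]

0: W B8 → L0 miss [D]
1: W B8 → L0 hit [D]
2: R B8 → L0 hit [D]
3: R B0 → L0 miss wb→B8 [-]
4: W B6 → L2 miss [D]
5: R B10 → L2 miss wb→B6 [-]
6: W B10 → L2 hit [D]
7: R B9 → L1 miss [-]
8: R B8 → L0 miss [-]
9: W B7 → L3 miss [D]
10: W B6 → L2 miss wb→B10 [D]
11: R B10 → L2 miss wb→B6 [-]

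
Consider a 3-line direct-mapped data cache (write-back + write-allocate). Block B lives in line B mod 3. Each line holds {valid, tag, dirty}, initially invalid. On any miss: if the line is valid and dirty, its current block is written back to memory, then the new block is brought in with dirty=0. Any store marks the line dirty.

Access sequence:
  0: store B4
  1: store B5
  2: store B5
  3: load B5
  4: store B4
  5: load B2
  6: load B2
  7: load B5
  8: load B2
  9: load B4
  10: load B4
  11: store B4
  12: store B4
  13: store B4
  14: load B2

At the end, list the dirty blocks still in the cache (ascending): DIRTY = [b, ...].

0: W B4 -> L1 miss  d=D]
1: W B5 -> L2 miss  d=D]
2: W B5 -> L2 hit  d=D]
3: R B5 -> L2 hit  d=D]
4: W B4 -> L1 hit  d=D]
5: R B2 -> L2 miss wb->B5  d=-]
6: R B2 -> L2 hit  d=-]
7: R B5 -> L2 miss  d=-]
8: R B2 -> L2 miss  d=-]
9: R B4 -> L1 hit  d=D]
10: R B4 -> L1 hit  d=D]
11: W B4 -> L1 hit  d=D]
12: W B4 -> L1 hit  d=D]
13: W B4 -> L1 hit  d=D]
14: R B2 -> L2 hit  d=-]

DIRTY = [4]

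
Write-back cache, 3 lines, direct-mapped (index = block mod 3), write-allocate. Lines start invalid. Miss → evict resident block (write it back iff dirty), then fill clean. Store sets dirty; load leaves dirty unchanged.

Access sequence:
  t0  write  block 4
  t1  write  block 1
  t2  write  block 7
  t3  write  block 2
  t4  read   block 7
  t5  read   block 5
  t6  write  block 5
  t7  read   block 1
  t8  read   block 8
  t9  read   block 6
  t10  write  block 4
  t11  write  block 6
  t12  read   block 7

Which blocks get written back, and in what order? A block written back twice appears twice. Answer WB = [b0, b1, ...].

0: W B4 -> L1 miss  d=D]
1: W B1 -> L1 miss wb->B4  d=D]
2: W B7 -> L1 miss wb->B1  d=D]
3: W B2 -> L2 miss  d=D]
4: R B7 -> L1 hit  d=D]
5: R B5 -> L2 miss wb->B2  d=-]
6: W B5 -> L2 hit  d=D]
7: R B1 -> L1 miss wb->B7  d=-]
8: R B8 -> L2 miss wb->B5  d=-]
9: R B6 -> L0 miss  d=-]
10: W B4 -> L1 miss  d=D]
11: W B6 -> L0 hit  d=D]
12: R B7 -> L1 miss wb->B4  d=-]

WB = [4, 1, 2, 7, 5, 4]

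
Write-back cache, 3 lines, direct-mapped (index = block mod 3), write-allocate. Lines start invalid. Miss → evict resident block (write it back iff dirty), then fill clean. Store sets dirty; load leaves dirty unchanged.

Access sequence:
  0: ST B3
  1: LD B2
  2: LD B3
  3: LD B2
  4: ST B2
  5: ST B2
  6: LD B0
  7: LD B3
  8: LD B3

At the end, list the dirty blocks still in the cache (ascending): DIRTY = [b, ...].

DIRTY = [2]

  0 | W B3 → L0 miss [D]
  1 | R B2 → L2 miss [-]
  2 | R B3 → L0 hit [D]
  3 | R B2 → L2 hit [-]
  4 | W B2 → L2 hit [D]
  5 | W B2 → L2 hit [D]
  6 | R B0 → L0 miss wb→B3 [-]
  7 | R B3 → L0 miss [-]
  8 | R B3 → L0 hit [-]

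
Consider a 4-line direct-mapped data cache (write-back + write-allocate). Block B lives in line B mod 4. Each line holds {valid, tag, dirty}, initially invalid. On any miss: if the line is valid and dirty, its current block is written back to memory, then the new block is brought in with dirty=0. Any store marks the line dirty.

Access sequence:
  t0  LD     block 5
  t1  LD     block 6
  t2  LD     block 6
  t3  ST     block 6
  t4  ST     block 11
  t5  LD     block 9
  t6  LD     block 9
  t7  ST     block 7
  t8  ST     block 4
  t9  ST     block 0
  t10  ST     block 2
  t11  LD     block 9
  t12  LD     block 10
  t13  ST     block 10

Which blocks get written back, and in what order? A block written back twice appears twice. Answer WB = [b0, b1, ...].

WB = [11, 4, 6, 2]

0: R B5 → L1 miss [-]
1: R B6 → L2 miss [-]
2: R B6 → L2 hit [-]
3: W B6 → L2 hit [D]
4: W B11 → L3 miss [D]
5: R B9 → L1 miss [-]
6: R B9 → L1 hit [-]
7: W B7 → L3 miss wb→B11 [D]
8: W B4 → L0 miss [D]
9: W B0 → L0 miss wb→B4 [D]
10: W B2 → L2 miss wb→B6 [D]
11: R B9 → L1 hit [-]
12: R B10 → L2 miss wb→B2 [-]
13: W B10 → L2 hit [D]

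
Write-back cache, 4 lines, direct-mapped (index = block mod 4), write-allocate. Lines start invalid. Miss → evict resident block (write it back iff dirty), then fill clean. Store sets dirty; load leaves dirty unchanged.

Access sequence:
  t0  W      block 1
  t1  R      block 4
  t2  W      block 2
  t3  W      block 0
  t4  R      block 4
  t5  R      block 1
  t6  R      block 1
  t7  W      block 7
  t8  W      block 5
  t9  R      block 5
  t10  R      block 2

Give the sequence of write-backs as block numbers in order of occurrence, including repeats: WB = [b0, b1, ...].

  0 | W B1 → L1 miss [D]
  1 | R B4 → L0 miss [-]
  2 | W B2 → L2 miss [D]
  3 | W B0 → L0 miss [D]
  4 | R B4 → L0 miss wb→B0 [-]
  5 | R B1 → L1 hit [D]
  6 | R B1 → L1 hit [D]
  7 | W B7 → L3 miss [D]
  8 | W B5 → L1 miss wb→B1 [D]
  9 | R B5 → L1 hit [D]
  10 | R B2 → L2 hit [D]

WB = [0, 1]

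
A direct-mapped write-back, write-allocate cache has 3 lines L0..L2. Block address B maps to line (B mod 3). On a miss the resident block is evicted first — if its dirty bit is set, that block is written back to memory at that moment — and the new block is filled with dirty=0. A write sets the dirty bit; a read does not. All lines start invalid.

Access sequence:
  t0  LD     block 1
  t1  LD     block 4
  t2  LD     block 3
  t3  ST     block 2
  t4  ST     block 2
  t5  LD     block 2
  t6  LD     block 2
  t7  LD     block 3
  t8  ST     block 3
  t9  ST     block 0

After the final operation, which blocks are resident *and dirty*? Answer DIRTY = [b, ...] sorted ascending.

  0 | R B1 → L1 miss [-]
  1 | R B4 → L1 miss [-]
  2 | R B3 → L0 miss [-]
  3 | W B2 → L2 miss [D]
  4 | W B2 → L2 hit [D]
  5 | R B2 → L2 hit [D]
  6 | R B2 → L2 hit [D]
  7 | R B3 → L0 hit [-]
  8 | W B3 → L0 hit [D]
  9 | W B0 → L0 miss wb→B3 [D]

DIRTY = [0, 2]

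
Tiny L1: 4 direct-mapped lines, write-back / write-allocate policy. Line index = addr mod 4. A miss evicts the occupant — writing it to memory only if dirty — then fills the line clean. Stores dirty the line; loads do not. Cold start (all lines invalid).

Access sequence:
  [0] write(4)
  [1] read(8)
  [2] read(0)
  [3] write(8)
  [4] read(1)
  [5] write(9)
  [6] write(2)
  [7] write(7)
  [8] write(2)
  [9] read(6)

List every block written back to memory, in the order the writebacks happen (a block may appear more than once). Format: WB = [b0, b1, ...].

0: W B4 → L0 miss [D]
1: R B8 → L0 miss wb→B4 [-]
2: R B0 → L0 miss [-]
3: W B8 → L0 miss [D]
4: R B1 → L1 miss [-]
5: W B9 → L1 miss [D]
6: W B2 → L2 miss [D]
7: W B7 → L3 miss [D]
8: W B2 → L2 hit [D]
9: R B6 → L2 miss wb→B2 [-]

WB = [4, 2]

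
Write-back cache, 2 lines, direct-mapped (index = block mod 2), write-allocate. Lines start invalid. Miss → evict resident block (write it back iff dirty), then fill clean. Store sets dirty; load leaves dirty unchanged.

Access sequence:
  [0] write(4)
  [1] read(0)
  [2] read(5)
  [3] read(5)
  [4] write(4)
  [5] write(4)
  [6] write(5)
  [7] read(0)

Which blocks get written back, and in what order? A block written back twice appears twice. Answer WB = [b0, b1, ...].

WB = [4, 4]

0: W B4 -> L0 miss  d=D]
1: R B0 -> L0 miss wb->B4  d=-]
2: R B5 -> L1 miss  d=-]
3: R B5 -> L1 hit  d=-]
4: W B4 -> L0 miss  d=D]
5: W B4 -> L0 hit  d=D]
6: W B5 -> L1 hit  d=D]
7: R B0 -> L0 miss wb->B4  d=-]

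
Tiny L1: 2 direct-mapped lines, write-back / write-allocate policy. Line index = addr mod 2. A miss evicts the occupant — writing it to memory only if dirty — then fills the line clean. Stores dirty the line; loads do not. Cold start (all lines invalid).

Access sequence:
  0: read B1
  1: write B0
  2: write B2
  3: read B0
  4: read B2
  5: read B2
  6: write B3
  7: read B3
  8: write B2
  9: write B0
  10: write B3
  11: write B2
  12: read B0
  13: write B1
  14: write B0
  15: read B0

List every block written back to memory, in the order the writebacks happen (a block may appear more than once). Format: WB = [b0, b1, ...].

WB = [0, 2, 2, 0, 2, 3]

0: R B1 → L1 miss [-]
1: W B0 → L0 miss [D]
2: W B2 → L0 miss wb→B0 [D]
3: R B0 → L0 miss wb→B2 [-]
4: R B2 → L0 miss [-]
5: R B2 → L0 hit [-]
6: W B3 → L1 miss [D]
7: R B3 → L1 hit [D]
8: W B2 → L0 hit [D]
9: W B0 → L0 miss wb→B2 [D]
10: W B3 → L1 hit [D]
11: W B2 → L0 miss wb→B0 [D]
12: R B0 → L0 miss wb→B2 [-]
13: W B1 → L1 miss wb→B3 [D]
14: W B0 → L0 hit [D]
15: R B0 → L0 hit [D]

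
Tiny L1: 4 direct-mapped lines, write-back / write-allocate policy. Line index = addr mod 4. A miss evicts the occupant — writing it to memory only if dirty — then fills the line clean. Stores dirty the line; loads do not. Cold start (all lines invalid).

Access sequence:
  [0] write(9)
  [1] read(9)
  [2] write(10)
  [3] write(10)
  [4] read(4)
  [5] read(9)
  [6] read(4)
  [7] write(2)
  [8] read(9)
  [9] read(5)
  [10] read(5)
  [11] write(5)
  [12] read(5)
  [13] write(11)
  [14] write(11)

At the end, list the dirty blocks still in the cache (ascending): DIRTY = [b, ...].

DIRTY = [2, 5, 11]

0: W B9 → L1 miss [D]
1: R B9 → L1 hit [D]
2: W B10 → L2 miss [D]
3: W B10 → L2 hit [D]
4: R B4 → L0 miss [-]
5: R B9 → L1 hit [D]
6: R B4 → L0 hit [-]
7: W B2 → L2 miss wb→B10 [D]
8: R B9 → L1 hit [D]
9: R B5 → L1 miss wb→B9 [-]
10: R B5 → L1 hit [-]
11: W B5 → L1 hit [D]
12: R B5 → L1 hit [D]
13: W B11 → L3 miss [D]
14: W B11 → L3 hit [D]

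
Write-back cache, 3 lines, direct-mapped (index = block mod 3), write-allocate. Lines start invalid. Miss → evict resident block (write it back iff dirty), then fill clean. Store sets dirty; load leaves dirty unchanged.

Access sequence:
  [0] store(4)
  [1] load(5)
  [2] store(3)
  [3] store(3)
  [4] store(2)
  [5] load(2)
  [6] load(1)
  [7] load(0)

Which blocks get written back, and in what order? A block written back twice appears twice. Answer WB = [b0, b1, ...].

0: W B4 -> L1 miss  d=D]
1: R B5 -> L2 miss  d=-]
2: W B3 -> L0 miss  d=D]
3: W B3 -> L0 hit  d=D]
4: W B2 -> L2 miss  d=D]
5: R B2 -> L2 hit  d=D]
6: R B1 -> L1 miss wb->B4  d=-]
7: R B0 -> L0 miss wb->B3  d=-]

WB = [4, 3]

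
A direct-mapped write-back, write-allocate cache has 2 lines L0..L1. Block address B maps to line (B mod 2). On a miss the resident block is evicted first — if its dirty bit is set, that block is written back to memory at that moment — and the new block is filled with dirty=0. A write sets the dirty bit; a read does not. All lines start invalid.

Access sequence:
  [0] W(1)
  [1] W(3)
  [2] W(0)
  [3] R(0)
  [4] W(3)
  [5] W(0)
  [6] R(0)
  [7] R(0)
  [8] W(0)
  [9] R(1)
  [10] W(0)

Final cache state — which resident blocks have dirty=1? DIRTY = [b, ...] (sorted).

0: W B1 → L1 miss [D]
1: W B3 → L1 miss wb→B1 [D]
2: W B0 → L0 miss [D]
3: R B0 → L0 hit [D]
4: W B3 → L1 hit [D]
5: W B0 → L0 hit [D]
6: R B0 → L0 hit [D]
7: R B0 → L0 hit [D]
8: W B0 → L0 hit [D]
9: R B1 → L1 miss wb→B3 [-]
10: W B0 → L0 hit [D]

DIRTY = [0]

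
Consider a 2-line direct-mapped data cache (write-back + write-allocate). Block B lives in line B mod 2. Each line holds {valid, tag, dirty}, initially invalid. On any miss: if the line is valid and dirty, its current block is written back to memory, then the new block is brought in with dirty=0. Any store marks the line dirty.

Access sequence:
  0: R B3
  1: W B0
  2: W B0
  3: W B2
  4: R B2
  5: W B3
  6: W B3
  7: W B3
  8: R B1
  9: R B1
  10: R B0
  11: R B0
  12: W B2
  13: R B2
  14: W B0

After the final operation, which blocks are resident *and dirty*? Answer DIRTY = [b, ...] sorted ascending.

0: R B3 → L1 miss [-]
1: W B0 → L0 miss [D]
2: W B0 → L0 hit [D]
3: W B2 → L0 miss wb→B0 [D]
4: R B2 → L0 hit [D]
5: W B3 → L1 hit [D]
6: W B3 → L1 hit [D]
7: W B3 → L1 hit [D]
8: R B1 → L1 miss wb→B3 [-]
9: R B1 → L1 hit [-]
10: R B0 → L0 miss wb→B2 [-]
11: R B0 → L0 hit [-]
12: W B2 → L0 miss [D]
13: R B2 → L0 hit [D]
14: W B0 → L0 miss wb→B2 [D]

DIRTY = [0]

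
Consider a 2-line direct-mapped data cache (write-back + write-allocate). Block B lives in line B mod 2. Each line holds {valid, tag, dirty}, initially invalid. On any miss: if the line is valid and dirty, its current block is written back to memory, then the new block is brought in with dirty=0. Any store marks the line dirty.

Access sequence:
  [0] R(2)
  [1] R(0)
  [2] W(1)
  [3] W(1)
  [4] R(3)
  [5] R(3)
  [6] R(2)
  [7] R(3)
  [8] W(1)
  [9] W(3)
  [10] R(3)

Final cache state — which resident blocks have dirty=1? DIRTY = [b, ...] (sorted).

DIRTY = [3]

  0 | R B2 → L0 miss [-]
  1 | R B0 → L0 miss [-]
  2 | W B1 → L1 miss [D]
  3 | W B1 → L1 hit [D]
  4 | R B3 → L1 miss wb→B1 [-]
  5 | R B3 → L1 hit [-]
  6 | R B2 → L0 miss [-]
  7 | R B3 → L1 hit [-]
  8 | W B1 → L1 miss [D]
  9 | W B3 → L1 miss wb→B1 [D]
  10 | R B3 → L1 hit [D]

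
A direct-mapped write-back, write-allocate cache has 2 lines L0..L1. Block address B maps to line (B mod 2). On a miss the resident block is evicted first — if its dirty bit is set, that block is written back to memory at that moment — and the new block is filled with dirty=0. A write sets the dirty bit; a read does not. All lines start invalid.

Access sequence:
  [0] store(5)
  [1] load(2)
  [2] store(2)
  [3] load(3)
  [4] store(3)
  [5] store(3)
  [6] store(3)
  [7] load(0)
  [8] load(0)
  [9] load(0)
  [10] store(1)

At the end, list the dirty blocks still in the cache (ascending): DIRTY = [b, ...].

DIRTY = [1]

  0 | W B5 → L1 miss [D]
  1 | R B2 → L0 miss [-]
  2 | W B2 → L0 hit [D]
  3 | R B3 → L1 miss wb→B5 [-]
  4 | W B3 → L1 hit [D]
  5 | W B3 → L1 hit [D]
  6 | W B3 → L1 hit [D]
  7 | R B0 → L0 miss wb→B2 [-]
  8 | R B0 → L0 hit [-]
  9 | R B0 → L0 hit [-]
  10 | W B1 → L1 miss wb→B3 [D]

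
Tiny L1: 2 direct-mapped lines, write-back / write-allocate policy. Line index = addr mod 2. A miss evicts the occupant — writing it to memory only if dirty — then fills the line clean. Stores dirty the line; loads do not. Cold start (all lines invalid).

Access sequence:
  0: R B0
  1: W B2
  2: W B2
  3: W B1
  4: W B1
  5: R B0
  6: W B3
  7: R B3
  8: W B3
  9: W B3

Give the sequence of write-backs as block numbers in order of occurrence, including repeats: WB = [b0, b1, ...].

WB = [2, 1]

0: R B0 → L0 miss [-]
1: W B2 → L0 miss [D]
2: W B2 → L0 hit [D]
3: W B1 → L1 miss [D]
4: W B1 → L1 hit [D]
5: R B0 → L0 miss wb→B2 [-]
6: W B3 → L1 miss wb→B1 [D]
7: R B3 → L1 hit [D]
8: W B3 → L1 hit [D]
9: W B3 → L1 hit [D]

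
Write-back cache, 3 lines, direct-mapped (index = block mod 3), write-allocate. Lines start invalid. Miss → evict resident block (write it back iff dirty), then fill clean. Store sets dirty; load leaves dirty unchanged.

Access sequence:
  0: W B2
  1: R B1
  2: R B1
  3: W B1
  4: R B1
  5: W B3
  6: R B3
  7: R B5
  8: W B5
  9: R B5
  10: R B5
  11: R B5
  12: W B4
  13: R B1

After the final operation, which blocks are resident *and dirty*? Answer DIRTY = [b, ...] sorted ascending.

DIRTY = [3, 5]

0: W B2 → L2 miss [D]
1: R B1 → L1 miss [-]
2: R B1 → L1 hit [-]
3: W B1 → L1 hit [D]
4: R B1 → L1 hit [D]
5: W B3 → L0 miss [D]
6: R B3 → L0 hit [D]
7: R B5 → L2 miss wb→B2 [-]
8: W B5 → L2 hit [D]
9: R B5 → L2 hit [D]
10: R B5 → L2 hit [D]
11: R B5 → L2 hit [D]
12: W B4 → L1 miss wb→B1 [D]
13: R B1 → L1 miss wb→B4 [-]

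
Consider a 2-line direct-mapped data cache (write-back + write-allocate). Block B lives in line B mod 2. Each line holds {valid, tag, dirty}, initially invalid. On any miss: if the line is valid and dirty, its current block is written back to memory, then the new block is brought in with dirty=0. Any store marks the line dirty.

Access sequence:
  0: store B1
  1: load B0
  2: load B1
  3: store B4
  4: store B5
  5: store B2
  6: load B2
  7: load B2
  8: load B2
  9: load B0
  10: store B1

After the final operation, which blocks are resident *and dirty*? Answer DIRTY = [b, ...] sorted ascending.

DIRTY = [1]

0: W B1 → L1 miss [D]
1: R B0 → L0 miss [-]
2: R B1 → L1 hit [D]
3: W B4 → L0 miss [D]
4: W B5 → L1 miss wb→B1 [D]
5: W B2 → L0 miss wb→B4 [D]
6: R B2 → L0 hit [D]
7: R B2 → L0 hit [D]
8: R B2 → L0 hit [D]
9: R B0 → L0 miss wb→B2 [-]
10: W B1 → L1 miss wb→B5 [D]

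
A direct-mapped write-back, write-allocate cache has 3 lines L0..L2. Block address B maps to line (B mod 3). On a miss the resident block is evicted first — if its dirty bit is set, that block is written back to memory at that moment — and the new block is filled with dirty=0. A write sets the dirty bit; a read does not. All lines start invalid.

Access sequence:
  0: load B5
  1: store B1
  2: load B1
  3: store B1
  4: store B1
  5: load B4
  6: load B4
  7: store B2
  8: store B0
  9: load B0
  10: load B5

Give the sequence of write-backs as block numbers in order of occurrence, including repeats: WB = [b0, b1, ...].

WB = [1, 2]

0: R B5 → L2 miss [-]
1: W B1 → L1 miss [D]
2: R B1 → L1 hit [D]
3: W B1 → L1 hit [D]
4: W B1 → L1 hit [D]
5: R B4 → L1 miss wb→B1 [-]
6: R B4 → L1 hit [-]
7: W B2 → L2 miss [D]
8: W B0 → L0 miss [D]
9: R B0 → L0 hit [D]
10: R B5 → L2 miss wb→B2 [-]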